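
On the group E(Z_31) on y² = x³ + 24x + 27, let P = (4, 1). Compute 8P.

Repeated addition: build up to 8P.
2P: tangent at (4, 1): λ = (3·4² + 24)/(2·1) ≡ 10/2. 2⁻¹ ≡ 16 (mod 31), so λ ≡ 10·16 ≡ 5.
  x = λ² - 4 - 4 = 25 - 8 ≡ 17; y = λ·(4 - 17) - 1 ≡ 27. → (17, 27)
3P: (17, 27) + (4, 1). λ = (1 - 27)/(4 - 17) ≡ 5/18 mod 31. 18⁻¹ ≡ 19 (mod 31) since 18·19 = 342 ≡ 1, so λ ≡ 2.
  x = λ² - 17 - 4 = 4 - 21 ≡ 14; y = λ·(17 - 14) - 27 ≡ 10. → (14, 10)
4P: (14, 10) + (4, 1). λ = (1 - 10)/(4 - 14) ≡ 22/21 mod 31. 21⁻¹ ≡ 3 (mod 31) since 21·3 = 63 ≡ 1, so λ ≡ 4.
  x = λ² - 14 - 4 = 16 - 18 ≡ 29; y = λ·(14 - 29) - 10 ≡ 23. → (29, 23)
5P: (29, 23) + (4, 1). λ = (1 - 23)/(4 - 29) ≡ 9/6 mod 31. 6⁻¹ ≡ 26 (mod 31), so λ ≡ 17.
  x = λ² - 29 - 4 = 289 - 33 ≡ 8; y = λ·(29 - 8) - 23 ≡ 24. → (8, 24)
6P: (8, 24) + (4, 1). λ = (1 - 24)/(4 - 8) ≡ 8/27 mod 31. 27⁻¹ ≡ 23 (mod 31) since 27·23 = 621 ≡ 1, so λ ≡ 29.
  x = λ² - 8 - 4 = 841 - 12 ≡ 23; y = λ·(8 - 23) - 24 ≡ 6. → (23, 6)
7P: (23, 6) + (4, 1). λ = (1 - 6)/(4 - 23) ≡ 26/12 mod 31. 12⁻¹ ≡ 13 (mod 31) since 12·13 = 156 ≡ 1, so λ ≡ 28.
  x = λ² - 23 - 4 = 784 - 27 ≡ 13; y = λ·(23 - 13) - 6 ≡ 26. → (13, 26)
8P: (13, 26) + (4, 1). λ = (1 - 26)/(4 - 13) ≡ 6/22 mod 31. 22⁻¹ ≡ 24 (mod 31), so λ ≡ 20.
  x = λ² - 13 - 4 = 400 - 17 ≡ 11; y = λ·(13 - 11) - 26 ≡ 14. → (11, 14)

(11, 14)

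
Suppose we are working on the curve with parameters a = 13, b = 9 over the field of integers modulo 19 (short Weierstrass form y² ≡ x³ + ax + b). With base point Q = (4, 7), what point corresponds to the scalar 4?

(14, 3)

Double-and-add on 4 = (100)₂. Start with Q = (4, 7) for the leading 1-bit.
double: tangent at (4, 7): λ = (3·4² + 13)/(2·7) ≡ 4/14. 14⁻¹ ≡ 15 (mod 19), so λ ≡ 4·15 ≡ 3.
  x = λ² - 4 - 4 = 9 - 8 ≡ 1; y = λ·(4 - 1) - 7 ≡ 2. → (1, 2)
double: tangent at (1, 2): λ = (3·1² + 13)/(2·2) ≡ 16/4. 4⁻¹ ≡ 5 (mod 19), so λ ≡ 16·5 ≡ 4.
  x = λ² - 1 - 1 = 16 - 2 ≡ 14; y = λ·(1 - 14) - 2 ≡ 3. → (14, 3)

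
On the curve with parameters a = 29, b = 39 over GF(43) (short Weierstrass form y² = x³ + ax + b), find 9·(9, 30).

Write G = (9, 30).
Repeated addition: build up to 9G.
2G: tangent at (9, 30): λ = (3·9² + 29)/(2·30) ≡ 14/17. 17⁻¹ ≡ 38 (mod 43), so λ ≡ 14·38 ≡ 16.
  x = λ² - 9 - 9 = 256 - 18 ≡ 23; y = λ·(9 - 23) - 30 ≡ 4. → (23, 4)
3G: (23, 4) + (9, 30). λ = (30 - 4)/(9 - 23) ≡ 26/29 mod 43. 29⁻¹ ≡ 3 (mod 43), so λ ≡ 35.
  x = λ² - 23 - 9 = 1225 - 32 ≡ 32; y = λ·(23 - 32) - 4 ≡ 25. → (32, 25)
4G: (32, 25) + (9, 30). λ = (30 - 25)/(9 - 32) ≡ 5/20 mod 43. 20⁻¹ ≡ 28 (mod 43), so λ ≡ 11.
  x = λ² - 32 - 9 = 121 - 41 ≡ 37; y = λ·(32 - 37) - 25 ≡ 6. → (37, 6)
5G: (37, 6) + (9, 30). λ = (30 - 6)/(9 - 37) ≡ 24/15 mod 43. 15⁻¹ ≡ 23 (mod 43), so λ ≡ 36.
  x = λ² - 37 - 9 = 1296 - 46 ≡ 3; y = λ·(37 - 3) - 6 ≡ 14. → (3, 14)
6G: (3, 14) + (9, 30). λ = (30 - 14)/(9 - 3) ≡ 16/6 mod 43. 6⁻¹ ≡ 36 (mod 43), so λ ≡ 17.
  x = λ² - 3 - 9 = 289 - 12 ≡ 19; y = λ·(3 - 19) - 14 ≡ 15. → (19, 15)
7G: (19, 15) + (9, 30). λ = (30 - 15)/(9 - 19) ≡ 15/33 mod 43. 33⁻¹ ≡ 30 (mod 43) since 33·30 = 990 ≡ 1, so λ ≡ 20.
  x = λ² - 19 - 9 = 400 - 28 ≡ 28; y = λ·(19 - 28) - 15 ≡ 20. → (28, 20)
8G: (28, 20) + (9, 30). λ = (30 - 20)/(9 - 28) ≡ 10/24 mod 43. 24⁻¹ ≡ 9 (mod 43), so λ ≡ 4.
  x = λ² - 28 - 9 = 16 - 37 ≡ 22; y = λ·(28 - 22) - 20 ≡ 4. → (22, 4)
9G: (22, 4) + (9, 30). λ = (30 - 4)/(9 - 22) ≡ 26/30 mod 43. 30⁻¹ ≡ 33 (mod 43), so λ ≡ 41.
  x = λ² - 22 - 9 = 1681 - 31 ≡ 16; y = λ·(22 - 16) - 4 ≡ 27. → (16, 27)

(16, 27)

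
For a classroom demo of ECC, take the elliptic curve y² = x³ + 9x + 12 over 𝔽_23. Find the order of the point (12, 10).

9

2P: tangent at (12, 10): λ = (3·12² + 9)/(2·10) ≡ 4/20. 20⁻¹ ≡ 15 (mod 23) since 20·15 = 300 ≡ 1, so λ ≡ 4·15 ≡ 14.
  x = λ² - 12 - 12 = 196 - 24 ≡ 11; y = λ·(12 - 11) - 10 ≡ 4. → (11, 4)
3P: (11, 4) + (12, 10). λ = (10 - 4)/(12 - 11) ≡ 6/1 mod 23. 1⁻¹ ≡ 1 (mod 23), so λ ≡ 6.
  x = λ² - 11 - 12 = 36 - 23 ≡ 13; y = λ·(11 - 13) - 4 ≡ 7. → (13, 7)
4P: (13, 7) + (12, 10). λ = (10 - 7)/(12 - 13) ≡ 3/22 mod 23. 22⁻¹ ≡ 22 (mod 23), so λ ≡ 20.
  x = λ² - 13 - 12 = 400 - 25 ≡ 7; y = λ·(13 - 7) - 7 ≡ 21. → (7, 21)
5P: (7, 21) + (12, 10). λ = (10 - 21)/(12 - 7) ≡ 12/5 mod 23. 5⁻¹ ≡ 14 (mod 23) since 5·14 = 70 ≡ 1, so λ ≡ 7.
  x = λ² - 7 - 12 = 49 - 19 ≡ 7; y = λ·(7 - 7) - 21 ≡ 2. → (7, 2)
6P: (7, 2) + (12, 10). λ = (10 - 2)/(12 - 7) ≡ 8/5 mod 23. 5⁻¹ ≡ 14 (mod 23), so λ ≡ 20.
  x = λ² - 7 - 12 = 400 - 19 ≡ 13; y = λ·(7 - 13) - 2 ≡ 16. → (13, 16)
7P: (13, 16) + (12, 10). λ = (10 - 16)/(12 - 13) ≡ 17/22 mod 23. 22⁻¹ ≡ 22 (mod 23) since 22·22 = 484 ≡ 1, so λ ≡ 6.
  x = λ² - 13 - 12 = 36 - 25 ≡ 11; y = λ·(13 - 11) - 16 ≡ 19. → (11, 19)
8P: (11, 19) + (12, 10). λ = (10 - 19)/(12 - 11) ≡ 14/1 mod 23. 1⁻¹ ≡ 1 (mod 23), so λ ≡ 14.
  x = λ² - 11 - 12 = 196 - 23 ≡ 12; y = λ·(11 - 12) - 19 ≡ 13. → (12, 13)
9P: (12, 13) + (12, 10): same x and y₁ ≡ -y₂, so the sum is ∞.
9P = ∞, so the order is 9.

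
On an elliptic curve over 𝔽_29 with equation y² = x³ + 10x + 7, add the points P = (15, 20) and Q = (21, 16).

(15, 20) + (21, 16). λ = (16 - 20)/(21 - 15) ≡ 25/6 mod 29. 6⁻¹ ≡ 5 (mod 29), so λ ≡ 9.
  x = λ² - 15 - 21 = 81 - 36 ≡ 16; y = λ·(15 - 16) - 20 ≡ 0. → (16, 0)

(16, 0)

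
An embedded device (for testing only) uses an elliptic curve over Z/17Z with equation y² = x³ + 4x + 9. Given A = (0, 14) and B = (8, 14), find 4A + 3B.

(4, 2)

First 4A:
Double-and-add on 4 = (100)₂. Start with A = (0, 14) for the leading 1-bit.
double: tangent at (0, 14): λ = (3·0² + 4)/(2·14) ≡ 4/11. 11⁻¹ ≡ 14 (mod 17) since 11·14 = 154 ≡ 1, so λ ≡ 4·14 ≡ 5.
  x = λ² - 0 - 0 = 25 - 0 ≡ 8; y = λ·(0 - 8) - 14 ≡ 14. → (8, 14)
double: tangent at (8, 14): λ = (3·8² + 4)/(2·14) ≡ 9/11. 11⁻¹ ≡ 14 (mod 17), so λ ≡ 9·14 ≡ 7.
  x = λ² - 8 - 8 = 49 - 16 ≡ 16; y = λ·(8 - 16) - 14 ≡ 15. → (16, 15)
4A = (16, 15).
Next 3B:
Repeated addition: build up to 3B.
2B: tangent at (8, 14): λ = (3·8² + 4)/(2·14) ≡ 9/11. 11⁻¹ ≡ 14 (mod 17), so λ ≡ 9·14 ≡ 7.
  x = λ² - 8 - 8 = 49 - 16 ≡ 16; y = λ·(8 - 16) - 14 ≡ 15. → (16, 15)
3B: (16, 15) + (8, 14). λ = (14 - 15)/(8 - 16) ≡ 16/9 mod 17. 9⁻¹ ≡ 2 (mod 17), so λ ≡ 15.
  x = λ² - 16 - 8 = 225 - 24 ≡ 14; y = λ·(16 - 14) - 15 ≡ 15. → (14, 15)
3B = (14, 15).
Finally 4A + 3B:
(16, 15) + (14, 15). λ = (15 - 15)/(14 - 16) ≡ 0/15 mod 17. 15⁻¹ ≡ 8 (mod 17), so λ ≡ 0.
  x = λ² - 16 - 14 = 0 - 30 ≡ 4; y = λ·(16 - 4) - 15 ≡ 2. → (4, 2)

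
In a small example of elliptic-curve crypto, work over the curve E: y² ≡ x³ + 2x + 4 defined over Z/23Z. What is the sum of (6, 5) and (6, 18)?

O

The two points share x = 6 and their y-coordinates satisfy 5 + 18 ≡ 0 (mod 23), so they are inverses. Their sum is O.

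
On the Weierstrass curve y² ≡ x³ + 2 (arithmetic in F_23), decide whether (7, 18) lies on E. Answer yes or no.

no

y² = 18² ≡ 2; x³ + 0x + 2 = 345 ≡ 0 (mod 23). 2 ≠ 0.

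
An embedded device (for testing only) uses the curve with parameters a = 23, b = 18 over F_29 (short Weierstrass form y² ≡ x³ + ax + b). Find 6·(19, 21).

(27, 15)

Write P = (19, 21).
Repeated addition: build up to 6P.
2P: tangent at (19, 21): λ = (3·19² + 23)/(2·21) ≡ 4/13. 13⁻¹ ≡ 9 (mod 29), so λ ≡ 4·9 ≡ 7.
  x = λ² - 19 - 19 = 49 - 38 ≡ 11; y = λ·(19 - 11) - 21 ≡ 6. → (11, 6)
3P: (11, 6) + (19, 21). λ = (21 - 6)/(19 - 11) ≡ 15/8 mod 29. 8⁻¹ ≡ 11 (mod 29), so λ ≡ 20.
  x = λ² - 11 - 19 = 400 - 30 ≡ 22; y = λ·(11 - 22) - 6 ≡ 6. → (22, 6)
4P: (22, 6) + (19, 21). λ = (21 - 6)/(19 - 22) ≡ 15/26 mod 29. 26⁻¹ ≡ 19 (mod 29), so λ ≡ 24.
  x = λ² - 22 - 19 = 576 - 41 ≡ 13; y = λ·(22 - 13) - 6 ≡ 7. → (13, 7)
5P: (13, 7) + (19, 21). λ = (21 - 7)/(19 - 13) ≡ 14/6 mod 29. 6⁻¹ ≡ 5 (mod 29), so λ ≡ 12.
  x = λ² - 13 - 19 = 144 - 32 ≡ 25; y = λ·(13 - 25) - 7 ≡ 23. → (25, 23)
6P: (25, 23) + (19, 21). λ = (21 - 23)/(19 - 25) ≡ 27/23 mod 29. 23⁻¹ ≡ 24 (mod 29), so λ ≡ 10.
  x = λ² - 25 - 19 = 100 - 44 ≡ 27; y = λ·(25 - 27) - 23 ≡ 15. → (27, 15)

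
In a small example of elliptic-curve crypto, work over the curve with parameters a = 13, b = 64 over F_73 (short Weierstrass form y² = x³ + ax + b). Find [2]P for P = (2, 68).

tangent at (2, 68): λ = (3·2² + 13)/(2·68) ≡ 25/63. 63⁻¹ ≡ 51 (mod 73), so λ ≡ 25·51 ≡ 34.
  x = λ² - 2 - 2 = 1156 - 4 ≡ 57; y = λ·(2 - 57) - 68 ≡ 33. → (57, 33)

(57, 33)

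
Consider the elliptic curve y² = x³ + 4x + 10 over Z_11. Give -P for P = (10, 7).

(10, 4)

-(10, 7) = (10, -7 mod 11) = (10, 4).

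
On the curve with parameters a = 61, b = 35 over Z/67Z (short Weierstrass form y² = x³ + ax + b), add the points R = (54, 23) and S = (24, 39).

(54, 23) + (24, 39). λ = (39 - 23)/(24 - 54) ≡ 16/37 mod 67. 37⁻¹ ≡ 29 (mod 67), so λ ≡ 62.
  x = λ² - 54 - 24 = 3844 - 78 ≡ 14; y = λ·(54 - 14) - 23 ≡ 45. → (14, 45)

(14, 45)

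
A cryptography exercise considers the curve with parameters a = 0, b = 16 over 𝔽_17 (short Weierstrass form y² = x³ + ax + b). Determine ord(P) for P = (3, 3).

9

2P: tangent at (3, 3): λ = (3·3² + 0)/(2·3) ≡ 10/6. 6⁻¹ ≡ 3 (mod 17), so λ ≡ 10·3 ≡ 13.
  x = λ² - 3 - 3 = 169 - 6 ≡ 10; y = λ·(3 - 10) - 3 ≡ 8. → (10, 8)
3P: (10, 8) + (3, 3). λ = (3 - 8)/(3 - 10) ≡ 12/10 mod 17. 10⁻¹ ≡ 12 (mod 17), so λ ≡ 8.
  x = λ² - 10 - 3 = 64 - 13 ≡ 0; y = λ·(10 - 0) - 8 ≡ 4. → (0, 4)
4P: (0, 4) + (3, 3). λ = (3 - 4)/(3 - 0) ≡ 16/3 mod 17. 3⁻¹ ≡ 6 (mod 17), so λ ≡ 11.
  x = λ² - 0 - 3 = 121 - 3 ≡ 16; y = λ·(0 - 16) - 4 ≡ 7. → (16, 7)
5P: (16, 7) + (3, 3). λ = (3 - 7)/(3 - 16) ≡ 13/4 mod 17. 4⁻¹ ≡ 13 (mod 17), so λ ≡ 16.
  x = λ² - 16 - 3 = 256 - 19 ≡ 16; y = λ·(16 - 16) - 7 ≡ 10. → (16, 10)
6P: (16, 10) + (3, 3). λ = (3 - 10)/(3 - 16) ≡ 10/4 mod 17. 4⁻¹ ≡ 13 (mod 17) since 4·13 = 52 ≡ 1, so λ ≡ 11.
  x = λ² - 16 - 3 = 121 - 19 ≡ 0; y = λ·(16 - 0) - 10 ≡ 13. → (0, 13)
7P: (0, 13) + (3, 3). λ = (3 - 13)/(3 - 0) ≡ 7/3 mod 17. 3⁻¹ ≡ 6 (mod 17), so λ ≡ 8.
  x = λ² - 0 - 3 = 64 - 3 ≡ 10; y = λ·(0 - 10) - 13 ≡ 9. → (10, 9)
8P: (10, 9) + (3, 3). λ = (3 - 9)/(3 - 10) ≡ 11/10 mod 17. 10⁻¹ ≡ 12 (mod 17) since 10·12 = 120 ≡ 1, so λ ≡ 13.
  x = λ² - 10 - 3 = 169 - 13 ≡ 3; y = λ·(10 - 3) - 9 ≡ 14. → (3, 14)
9P: (3, 14) + (3, 3): same x and y₁ ≡ -y₂, so the sum is ∞.
9P = ∞, so the order is 9.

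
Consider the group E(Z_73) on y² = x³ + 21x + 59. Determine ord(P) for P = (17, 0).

2P: (17, 0) + (17, 0): same x and y₁ ≡ -y₂, so the sum is 𝒪.
2P = 𝒪, so the order is 2.

2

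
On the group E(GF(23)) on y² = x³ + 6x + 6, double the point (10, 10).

(11, 0)

tangent at (10, 10): λ = (3·10² + 6)/(2·10) ≡ 7/20. 20⁻¹ ≡ 15 (mod 23), so λ ≡ 7·15 ≡ 13.
  x = λ² - 10 - 10 = 169 - 20 ≡ 11; y = λ·(10 - 11) - 10 ≡ 0. → (11, 0)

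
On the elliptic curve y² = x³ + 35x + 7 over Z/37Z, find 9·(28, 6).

Write P = (28, 6).
Repeated addition: build up to 9P.
2P: tangent at (28, 6): λ = (3·28² + 35)/(2·6) ≡ 19/12. 12⁻¹ ≡ 34 (mod 37), so λ ≡ 19·34 ≡ 17.
  x = λ² - 28 - 28 = 289 - 56 ≡ 11; y = λ·(28 - 11) - 6 ≡ 24. → (11, 24)
3P: (11, 24) + (28, 6). λ = (6 - 24)/(28 - 11) ≡ 19/17 mod 37. 17⁻¹ ≡ 24 (mod 37), so λ ≡ 12.
  x = λ² - 11 - 28 = 144 - 39 ≡ 31; y = λ·(11 - 31) - 24 ≡ 32. → (31, 32)
4P: (31, 32) + (28, 6). λ = (6 - 32)/(28 - 31) ≡ 11/34 mod 37. 34⁻¹ ≡ 12 (mod 37) since 34·12 = 408 ≡ 1, so λ ≡ 21.
  x = λ² - 31 - 28 = 441 - 59 ≡ 12; y = λ·(31 - 12) - 32 ≡ 34. → (12, 34)
5P: (12, 34) + (28, 6). λ = (6 - 34)/(28 - 12) ≡ 9/16 mod 37. 16⁻¹ ≡ 7 (mod 37), so λ ≡ 26.
  x = λ² - 12 - 28 = 676 - 40 ≡ 7; y = λ·(12 - 7) - 34 ≡ 22. → (7, 22)
6P: (7, 22) + (28, 6). λ = (6 - 22)/(28 - 7) ≡ 21/21 mod 37. 21⁻¹ ≡ 30 (mod 37), so λ ≡ 1.
  x = λ² - 7 - 28 = 1 - 35 ≡ 3; y = λ·(7 - 3) - 22 ≡ 19. → (3, 19)
7P: (3, 19) + (28, 6). λ = (6 - 19)/(28 - 3) ≡ 24/25 mod 37. 25⁻¹ ≡ 3 (mod 37), so λ ≡ 35.
  x = λ² - 3 - 28 = 1225 - 31 ≡ 10; y = λ·(3 - 10) - 19 ≡ 32. → (10, 32)
8P: (10, 32) + (28, 6). λ = (6 - 32)/(28 - 10) ≡ 11/18 mod 37. 18⁻¹ ≡ 35 (mod 37), so λ ≡ 15.
  x = λ² - 10 - 28 = 225 - 38 ≡ 2; y = λ·(10 - 2) - 32 ≡ 14. → (2, 14)
9P: (2, 14) + (28, 6). λ = (6 - 14)/(28 - 2) ≡ 29/26 mod 37. 26⁻¹ ≡ 10 (mod 37) since 26·10 = 260 ≡ 1, so λ ≡ 31.
  x = λ² - 2 - 28 = 961 - 30 ≡ 6; y = λ·(2 - 6) - 14 ≡ 10. → (6, 10)

(6, 10)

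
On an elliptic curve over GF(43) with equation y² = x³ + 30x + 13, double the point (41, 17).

tangent at (41, 17): λ = (3·41² + 30)/(2·17) ≡ 42/34. 34⁻¹ ≡ 19 (mod 43), so λ ≡ 42·19 ≡ 24.
  x = λ² - 41 - 41 = 576 - 82 ≡ 21; y = λ·(41 - 21) - 17 ≡ 33. → (21, 33)

(21, 33)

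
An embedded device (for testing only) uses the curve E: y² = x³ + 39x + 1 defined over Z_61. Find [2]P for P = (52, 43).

(37, 53)

tangent at (52, 43): λ = (3·52² + 39)/(2·43) ≡ 38/25. 25⁻¹ ≡ 22 (mod 61) since 25·22 = 550 ≡ 1, so λ ≡ 38·22 ≡ 43.
  x = λ² - 52 - 52 = 1849 - 104 ≡ 37; y = λ·(52 - 37) - 43 ≡ 53. → (37, 53)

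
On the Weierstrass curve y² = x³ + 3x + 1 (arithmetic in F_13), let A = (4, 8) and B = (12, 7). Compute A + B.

(9, 4)

(4, 8) + (12, 7). λ = (7 - 8)/(12 - 4) ≡ 12/8 mod 13. 8⁻¹ ≡ 5 (mod 13) since 8·5 = 40 ≡ 1, so λ ≡ 8.
  x = λ² - 4 - 12 = 64 - 16 ≡ 9; y = λ·(4 - 9) - 8 ≡ 4. → (9, 4)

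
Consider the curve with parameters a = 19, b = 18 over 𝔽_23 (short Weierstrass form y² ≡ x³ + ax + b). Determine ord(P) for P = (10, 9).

7

2P: tangent at (10, 9): λ = (3·10² + 19)/(2·9) ≡ 20/18. 18⁻¹ ≡ 9 (mod 23) since 18·9 = 162 ≡ 1, so λ ≡ 20·9 ≡ 19.
  x = λ² - 10 - 10 = 361 - 20 ≡ 19; y = λ·(10 - 19) - 9 ≡ 4. → (19, 4)
3P: (19, 4) + (10, 9). λ = (9 - 4)/(10 - 19) ≡ 5/14 mod 23. 14⁻¹ ≡ 5 (mod 23), so λ ≡ 2.
  x = λ² - 19 - 10 = 4 - 29 ≡ 21; y = λ·(19 - 21) - 4 ≡ 15. → (21, 15)
4P: (21, 15) + (10, 9). λ = (9 - 15)/(10 - 21) ≡ 17/12 mod 23. 12⁻¹ ≡ 2 (mod 23) since 12·2 = 24 ≡ 1, so λ ≡ 11.
  x = λ² - 21 - 10 = 121 - 31 ≡ 21; y = λ·(21 - 21) - 15 ≡ 8. → (21, 8)
5P: (21, 8) + (10, 9). λ = (9 - 8)/(10 - 21) ≡ 1/12 mod 23. 12⁻¹ ≡ 2 (mod 23), so λ ≡ 2.
  x = λ² - 21 - 10 = 4 - 31 ≡ 19; y = λ·(21 - 19) - 8 ≡ 19. → (19, 19)
6P: (19, 19) + (10, 9). λ = (9 - 19)/(10 - 19) ≡ 13/14 mod 23. 14⁻¹ ≡ 5 (mod 23), so λ ≡ 19.
  x = λ² - 19 - 10 = 361 - 29 ≡ 10; y = λ·(19 - 10) - 19 ≡ 14. → (10, 14)
7P: (10, 14) + (10, 9): same x and y₁ ≡ -y₂, so the sum is O.
7P = O, so the order is 7.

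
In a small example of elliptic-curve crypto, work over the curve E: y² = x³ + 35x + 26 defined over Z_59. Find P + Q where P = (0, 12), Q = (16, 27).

(0, 12) + (16, 27). λ = (27 - 12)/(16 - 0) ≡ 15/16 mod 59. 16⁻¹ ≡ 48 (mod 59), so λ ≡ 12.
  x = λ² - 0 - 16 = 144 - 16 ≡ 10; y = λ·(0 - 10) - 12 ≡ 45. → (10, 45)

(10, 45)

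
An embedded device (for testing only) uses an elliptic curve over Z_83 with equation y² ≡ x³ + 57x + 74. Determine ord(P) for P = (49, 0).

2

2P: (49, 0) + (49, 0): same x and y₁ ≡ -y₂, so the sum is 𝒪.
2P = 𝒪, so the order is 2.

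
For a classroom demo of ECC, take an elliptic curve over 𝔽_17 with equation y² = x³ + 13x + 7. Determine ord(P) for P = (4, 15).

5

2P: tangent at (4, 15): λ = (3·4² + 13)/(2·15) ≡ 10/13. 13⁻¹ ≡ 4 (mod 17) since 13·4 = 52 ≡ 1, so λ ≡ 10·4 ≡ 6.
  x = λ² - 4 - 4 = 36 - 8 ≡ 11; y = λ·(4 - 11) - 15 ≡ 11. → (11, 11)
3P: (11, 11) + (4, 15). λ = (15 - 11)/(4 - 11) ≡ 4/10 mod 17. 10⁻¹ ≡ 12 (mod 17), so λ ≡ 14.
  x = λ² - 11 - 4 = 196 - 15 ≡ 11; y = λ·(11 - 11) - 11 ≡ 6. → (11, 6)
4P: (11, 6) + (4, 15). λ = (15 - 6)/(4 - 11) ≡ 9/10 mod 17. 10⁻¹ ≡ 12 (mod 17), so λ ≡ 6.
  x = λ² - 11 - 4 = 36 - 15 ≡ 4; y = λ·(11 - 4) - 6 ≡ 2. → (4, 2)
5P: (4, 2) + (4, 15): same x and y₁ ≡ -y₂, so the sum is 𝒪.
5P = 𝒪, so the order is 5.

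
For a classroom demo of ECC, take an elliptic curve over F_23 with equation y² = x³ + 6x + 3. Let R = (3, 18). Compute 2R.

tangent at (3, 18): λ = (3·3² + 6)/(2·18) ≡ 10/13. 13⁻¹ ≡ 16 (mod 23), so λ ≡ 10·16 ≡ 22.
  x = λ² - 3 - 3 = 484 - 6 ≡ 18; y = λ·(3 - 18) - 18 ≡ 20. → (18, 20)

(18, 20)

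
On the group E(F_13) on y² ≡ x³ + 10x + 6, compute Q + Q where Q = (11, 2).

tangent at (11, 2): λ = (3·11² + 10)/(2·2) ≡ 9/4. 4⁻¹ ≡ 10 (mod 13) since 4·10 = 40 ≡ 1, so λ ≡ 9·10 ≡ 12.
  x = λ² - 11 - 11 = 144 - 22 ≡ 5; y = λ·(11 - 5) - 2 ≡ 5. → (5, 5)

(5, 5)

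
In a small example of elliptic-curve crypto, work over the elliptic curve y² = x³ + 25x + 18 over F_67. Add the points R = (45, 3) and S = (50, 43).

(36, 2)

(45, 3) + (50, 43). λ = (43 - 3)/(50 - 45) ≡ 40/5 mod 67. 5⁻¹ ≡ 27 (mod 67), so λ ≡ 8.
  x = λ² - 45 - 50 = 64 - 95 ≡ 36; y = λ·(45 - 36) - 3 ≡ 2. → (36, 2)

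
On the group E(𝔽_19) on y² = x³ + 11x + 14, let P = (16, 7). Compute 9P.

Repeated addition: build up to 9P.
2P: tangent at (16, 7): λ = (3·16² + 11)/(2·7) ≡ 0/14. 14⁻¹ ≡ 15 (mod 19) since 14·15 = 210 ≡ 1, so λ ≡ 0·15 ≡ 0.
  x = λ² - 16 - 16 = 0 - 32 ≡ 6; y = λ·(16 - 6) - 7 ≡ 12. → (6, 12)
3P: (6, 12) + (16, 7). λ = (7 - 12)/(16 - 6) ≡ 14/10 mod 19. 10⁻¹ ≡ 2 (mod 19), so λ ≡ 9.
  x = λ² - 6 - 16 = 81 - 22 ≡ 2; y = λ·(6 - 2) - 12 ≡ 5. → (2, 5)
4P: (2, 5) + (16, 7). λ = (7 - 5)/(16 - 2) ≡ 2/14 mod 19. 14⁻¹ ≡ 15 (mod 19), so λ ≡ 11.
  x = λ² - 2 - 16 = 121 - 18 ≡ 8; y = λ·(2 - 8) - 5 ≡ 5. → (8, 5)
5P: (8, 5) + (16, 7). λ = (7 - 5)/(16 - 8) ≡ 2/8 mod 19. 8⁻¹ ≡ 12 (mod 19), so λ ≡ 5.
  x = λ² - 8 - 16 = 25 - 24 ≡ 1; y = λ·(8 - 1) - 5 ≡ 11. → (1, 11)
6P: (1, 11) + (16, 7). λ = (7 - 11)/(16 - 1) ≡ 15/15 mod 19. 15⁻¹ ≡ 14 (mod 19), so λ ≡ 1.
  x = λ² - 1 - 16 = 1 - 17 ≡ 3; y = λ·(1 - 3) - 11 ≡ 6. → (3, 6)
7P: (3, 6) + (16, 7). λ = (7 - 6)/(16 - 3) ≡ 1/13 mod 19. 13⁻¹ ≡ 3 (mod 19) since 13·3 = 39 ≡ 1, so λ ≡ 3.
  x = λ² - 3 - 16 = 9 - 19 ≡ 9; y = λ·(3 - 9) - 6 ≡ 14. → (9, 14)
8P: (9, 14) + (16, 7). λ = (7 - 14)/(16 - 9) ≡ 12/7 mod 19. 7⁻¹ ≡ 11 (mod 19) since 7·11 = 77 ≡ 1, so λ ≡ 18.
  x = λ² - 9 - 16 = 324 - 25 ≡ 14; y = λ·(9 - 14) - 14 ≡ 10. → (14, 10)
9P: (14, 10) + (16, 7). λ = (7 - 10)/(16 - 14) ≡ 16/2 mod 19. 2⁻¹ ≡ 10 (mod 19), so λ ≡ 8.
  x = λ² - 14 - 16 = 64 - 30 ≡ 15; y = λ·(14 - 15) - 10 ≡ 1. → (15, 1)

(15, 1)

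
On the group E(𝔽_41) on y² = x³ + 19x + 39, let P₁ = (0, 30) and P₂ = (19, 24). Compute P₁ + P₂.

(38, 23)

(0, 30) + (19, 24). λ = (24 - 30)/(19 - 0) ≡ 35/19 mod 41. 19⁻¹ ≡ 13 (mod 41) since 19·13 = 247 ≡ 1, so λ ≡ 4.
  x = λ² - 0 - 19 = 16 - 19 ≡ 38; y = λ·(0 - 38) - 30 ≡ 23. → (38, 23)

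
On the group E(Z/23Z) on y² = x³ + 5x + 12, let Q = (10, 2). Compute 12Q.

(22, 12)

Repeated addition: build up to 12Q.
2Q: tangent at (10, 2): λ = (3·10² + 5)/(2·2) ≡ 6/4. 4⁻¹ ≡ 6 (mod 23), so λ ≡ 6·6 ≡ 13.
  x = λ² - 10 - 10 = 169 - 20 ≡ 11; y = λ·(10 - 11) - 2 ≡ 8. → (11, 8)
3Q: (11, 8) + (10, 2). λ = (2 - 8)/(10 - 11) ≡ 17/22 mod 23. 22⁻¹ ≡ 22 (mod 23), so λ ≡ 6.
  x = λ² - 11 - 10 = 36 - 21 ≡ 15; y = λ·(11 - 15) - 8 ≡ 14. → (15, 14)
4Q: (15, 14) + (10, 2). λ = (2 - 14)/(10 - 15) ≡ 11/18 mod 23. 18⁻¹ ≡ 9 (mod 23) since 18·9 = 162 ≡ 1, so λ ≡ 7.
  x = λ² - 15 - 10 = 49 - 25 ≡ 1; y = λ·(15 - 1) - 14 ≡ 15. → (1, 15)
5Q: (1, 15) + (10, 2). λ = (2 - 15)/(10 - 1) ≡ 10/9 mod 23. 9⁻¹ ≡ 18 (mod 23) since 9·18 = 162 ≡ 1, so λ ≡ 19.
  x = λ² - 1 - 10 = 361 - 11 ≡ 5; y = λ·(1 - 5) - 15 ≡ 1. → (5, 1)
6Q: (5, 1) + (10, 2). λ = (2 - 1)/(10 - 5) ≡ 1/5 mod 23. 5⁻¹ ≡ 14 (mod 23), so λ ≡ 14.
  x = λ² - 5 - 10 = 196 - 15 ≡ 20; y = λ·(5 - 20) - 1 ≡ 19. → (20, 19)
7Q: (20, 19) + (10, 2). λ = (2 - 19)/(10 - 20) ≡ 6/13 mod 23. 13⁻¹ ≡ 16 (mod 23), so λ ≡ 4.
  x = λ² - 20 - 10 = 16 - 30 ≡ 9; y = λ·(20 - 9) - 19 ≡ 2. → (9, 2)
8Q: (9, 2) + (10, 2). λ = (2 - 2)/(10 - 9) ≡ 0/1 mod 23. 1⁻¹ ≡ 1 (mod 23), so λ ≡ 0.
  x = λ² - 9 - 10 = 0 - 19 ≡ 4; y = λ·(9 - 4) - 2 ≡ 21. → (4, 21)
9Q: (4, 21) + (10, 2). λ = (2 - 21)/(10 - 4) ≡ 4/6 mod 23. 6⁻¹ ≡ 4 (mod 23) since 6·4 = 24 ≡ 1, so λ ≡ 16.
  x = λ² - 4 - 10 = 256 - 14 ≡ 12; y = λ·(4 - 12) - 21 ≡ 12. → (12, 12)
10Q: (12, 12) + (10, 2). λ = (2 - 12)/(10 - 12) ≡ 13/21 mod 23. 21⁻¹ ≡ 11 (mod 23), so λ ≡ 5.
  x = λ² - 12 - 10 = 25 - 22 ≡ 3; y = λ·(12 - 3) - 12 ≡ 10. → (3, 10)
11Q: (3, 10) + (10, 2). λ = (2 - 10)/(10 - 3) ≡ 15/7 mod 23. 7⁻¹ ≡ 10 (mod 23) since 7·10 = 70 ≡ 1, so λ ≡ 12.
  x = λ² - 3 - 10 = 144 - 13 ≡ 16; y = λ·(3 - 16) - 10 ≡ 18. → (16, 18)
12Q: (16, 18) + (10, 2). λ = (2 - 18)/(10 - 16) ≡ 7/17 mod 23. 17⁻¹ ≡ 19 (mod 23) since 17·19 = 323 ≡ 1, so λ ≡ 18.
  x = λ² - 16 - 10 = 324 - 26 ≡ 22; y = λ·(16 - 22) - 18 ≡ 12. → (22, 12)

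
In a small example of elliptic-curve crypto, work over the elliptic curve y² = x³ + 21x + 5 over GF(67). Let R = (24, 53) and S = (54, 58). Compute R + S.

(43, 22)

(24, 53) + (54, 58). λ = (58 - 53)/(54 - 24) ≡ 5/30 mod 67. 30⁻¹ ≡ 38 (mod 67), so λ ≡ 56.
  x = λ² - 24 - 54 = 3136 - 78 ≡ 43; y = λ·(24 - 43) - 53 ≡ 22. → (43, 22)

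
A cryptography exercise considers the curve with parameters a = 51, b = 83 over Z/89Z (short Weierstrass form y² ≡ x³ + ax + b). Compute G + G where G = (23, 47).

tangent at (23, 47): λ = (3·23² + 51)/(2·47) ≡ 36/5. 5⁻¹ ≡ 18 (mod 89), so λ ≡ 36·18 ≡ 25.
  x = λ² - 23 - 23 = 625 - 46 ≡ 45; y = λ·(23 - 45) - 47 ≡ 26. → (45, 26)

(45, 26)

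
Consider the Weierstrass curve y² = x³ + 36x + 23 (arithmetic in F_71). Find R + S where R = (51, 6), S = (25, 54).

(40, 1)

(51, 6) + (25, 54). λ = (54 - 6)/(25 - 51) ≡ 48/45 mod 71. 45⁻¹ ≡ 30 (mod 71) since 45·30 = 1350 ≡ 1, so λ ≡ 20.
  x = λ² - 51 - 25 = 400 - 76 ≡ 40; y = λ·(51 - 40) - 6 ≡ 1. → (40, 1)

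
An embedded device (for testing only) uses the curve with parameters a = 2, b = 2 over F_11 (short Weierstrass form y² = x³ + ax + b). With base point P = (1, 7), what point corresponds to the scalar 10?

Repeated addition: build up to 10P.
2P: tangent at (1, 7): λ = (3·1² + 2)/(2·7) ≡ 5/3. 3⁻¹ ≡ 4 (mod 11) since 3·4 = 12 ≡ 1, so λ ≡ 5·4 ≡ 9.
  x = λ² - 1 - 1 = 81 - 2 ≡ 2; y = λ·(1 - 2) - 7 ≡ 6. → (2, 6)
3P: (2, 6) + (1, 7). λ = (7 - 6)/(1 - 2) ≡ 1/10 mod 11. 10⁻¹ ≡ 10 (mod 11) since 10·10 = 100 ≡ 1, so λ ≡ 10.
  x = λ² - 2 - 1 = 100 - 3 ≡ 9; y = λ·(2 - 9) - 6 ≡ 1. → (9, 1)
4P: (9, 1) + (1, 7). λ = (7 - 1)/(1 - 9) ≡ 6/3 mod 11. 3⁻¹ ≡ 4 (mod 11), so λ ≡ 2.
  x = λ² - 9 - 1 = 4 - 10 ≡ 5; y = λ·(9 - 5) - 1 ≡ 7. → (5, 7)
5P: (5, 7) + (1, 7). λ = (7 - 7)/(1 - 5) ≡ 0/7 mod 11. 7⁻¹ ≡ 8 (mod 11), so λ ≡ 0.
  x = λ² - 5 - 1 = 0 - 6 ≡ 5; y = λ·(5 - 5) - 7 ≡ 4. → (5, 4)
6P: (5, 4) + (1, 7). λ = (7 - 4)/(1 - 5) ≡ 3/7 mod 11. 7⁻¹ ≡ 8 (mod 11) since 7·8 = 56 ≡ 1, so λ ≡ 2.
  x = λ² - 5 - 1 = 4 - 6 ≡ 9; y = λ·(5 - 9) - 4 ≡ 10. → (9, 10)
7P: (9, 10) + (1, 7). λ = (7 - 10)/(1 - 9) ≡ 8/3 mod 11. 3⁻¹ ≡ 4 (mod 11), so λ ≡ 10.
  x = λ² - 9 - 1 = 100 - 10 ≡ 2; y = λ·(9 - 2) - 10 ≡ 5. → (2, 5)
8P: (2, 5) + (1, 7). λ = (7 - 5)/(1 - 2) ≡ 2/10 mod 11. 10⁻¹ ≡ 10 (mod 11), so λ ≡ 9.
  x = λ² - 2 - 1 = 81 - 3 ≡ 1; y = λ·(2 - 1) - 5 ≡ 4. → (1, 4)
9P: (1, 4) + (1, 7): same x and y₁ ≡ -y₂, so the sum is 𝒪.
10P: 𝒪 + (1, 7) = (1, 7) (identity).

(1, 7)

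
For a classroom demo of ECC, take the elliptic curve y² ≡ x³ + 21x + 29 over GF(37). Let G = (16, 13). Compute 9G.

(26, 13)

Double-and-add on 9 = (1001)₂. Start with G = (16, 13) for the leading 1-bit.
double: tangent at (16, 13): λ = (3·16² + 21)/(2·13) ≡ 12/26. 26⁻¹ ≡ 10 (mod 37), so λ ≡ 12·10 ≡ 9.
  x = λ² - 16 - 16 = 81 - 32 ≡ 12; y = λ·(16 - 12) - 13 ≡ 23. → (12, 23)
double: tangent at (12, 23): λ = (3·12² + 21)/(2·23) ≡ 9/9. 9⁻¹ ≡ 33 (mod 37) since 9·33 = 297 ≡ 1, so λ ≡ 9·33 ≡ 1.
  x = λ² - 12 - 12 = 1 - 24 ≡ 14; y = λ·(12 - 14) - 23 ≡ 12. → (14, 12)
double: tangent at (14, 12): λ = (3·14² + 21)/(2·12) ≡ 17/24. 24⁻¹ ≡ 17 (mod 37), so λ ≡ 17·17 ≡ 30.
  x = λ² - 14 - 14 = 900 - 28 ≡ 21; y = λ·(14 - 21) - 12 ≡ 0. → (21, 0)
add G: (21, 0) + (16, 13). λ = (13 - 0)/(16 - 21) ≡ 13/32 mod 37. 32⁻¹ ≡ 22 (mod 37) since 32·22 = 704 ≡ 1, so λ ≡ 27.
  x = λ² - 21 - 16 = 729 - 37 ≡ 26; y = λ·(21 - 26) - 0 ≡ 13. → (26, 13)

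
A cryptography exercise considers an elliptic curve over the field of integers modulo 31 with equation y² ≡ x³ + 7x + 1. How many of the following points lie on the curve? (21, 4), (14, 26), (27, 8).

2

(21, 4): 4² ≡ 16, rhs ≡ 16 → on.
(14, 26): 26² ≡ 25, rhs ≡ 22 → off.
(27, 8): 8² ≡ 2, rhs ≡ 2 → on.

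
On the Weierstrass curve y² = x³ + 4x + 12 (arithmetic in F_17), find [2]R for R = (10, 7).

tangent at (10, 7): λ = (3·10² + 4)/(2·7) ≡ 15/14. 14⁻¹ ≡ 11 (mod 17) since 14·11 = 154 ≡ 1, so λ ≡ 15·11 ≡ 12.
  x = λ² - 10 - 10 = 144 - 20 ≡ 5; y = λ·(10 - 5) - 7 ≡ 2. → (5, 2)

(5, 2)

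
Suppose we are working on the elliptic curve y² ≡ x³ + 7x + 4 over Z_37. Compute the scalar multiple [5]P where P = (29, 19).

(34, 20)

Double-and-add on 5 = (101)₂. Start with P = (29, 19) for the leading 1-bit.
double: tangent at (29, 19): λ = (3·29² + 7)/(2·19) ≡ 14/1. 1⁻¹ ≡ 1 (mod 37), so λ ≡ 14·1 ≡ 14.
  x = λ² - 29 - 29 = 196 - 58 ≡ 27; y = λ·(29 - 27) - 19 ≡ 9. → (27, 9)
double: tangent at (27, 9): λ = (3·27² + 7)/(2·9) ≡ 11/18. 18⁻¹ ≡ 35 (mod 37), so λ ≡ 11·35 ≡ 15.
  x = λ² - 27 - 27 = 225 - 54 ≡ 23; y = λ·(27 - 23) - 9 ≡ 14. → (23, 14)
add P: (23, 14) + (29, 19). λ = (19 - 14)/(29 - 23) ≡ 5/6 mod 37. 6⁻¹ ≡ 31 (mod 37), so λ ≡ 7.
  x = λ² - 23 - 29 = 49 - 52 ≡ 34; y = λ·(23 - 34) - 14 ≡ 20. → (34, 20)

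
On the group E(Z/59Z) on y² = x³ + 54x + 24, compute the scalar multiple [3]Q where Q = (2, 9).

Repeated addition: build up to 3Q.
2Q: tangent at (2, 9): λ = (3·2² + 54)/(2·9) ≡ 7/18. 18⁻¹ ≡ 23 (mod 59), so λ ≡ 7·23 ≡ 43.
  x = λ² - 2 - 2 = 1849 - 4 ≡ 16; y = λ·(2 - 16) - 9 ≡ 38. → (16, 38)
3Q: (16, 38) + (2, 9). λ = (9 - 38)/(2 - 16) ≡ 30/45 mod 59. 45⁻¹ ≡ 21 (mod 59) since 45·21 = 945 ≡ 1, so λ ≡ 40.
  x = λ² - 16 - 2 = 1600 - 18 ≡ 48; y = λ·(16 - 48) - 38 ≡ 39. → (48, 39)

(48, 39)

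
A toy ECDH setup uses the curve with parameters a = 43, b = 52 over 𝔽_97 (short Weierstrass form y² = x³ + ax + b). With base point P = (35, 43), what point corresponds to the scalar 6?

Double-and-add on 6 = (110)₂. Start with P = (35, 43) for the leading 1-bit.
double: tangent at (35, 43): λ = (3·35² + 43)/(2·43) ≡ 32/86. 86⁻¹ ≡ 44 (mod 97) since 86·44 = 3784 ≡ 1, so λ ≡ 32·44 ≡ 50.
  x = λ² - 35 - 35 = 2500 - 70 ≡ 5; y = λ·(35 - 5) - 43 ≡ 2. → (5, 2)
add P: (5, 2) + (35, 43). λ = (43 - 2)/(35 - 5) ≡ 41/30 mod 97. 30⁻¹ ≡ 55 (mod 97), so λ ≡ 24.
  x = λ² - 5 - 35 = 576 - 40 ≡ 51; y = λ·(5 - 51) - 2 ≡ 58. → (51, 58)
double: tangent at (51, 58): λ = (3·51² + 43)/(2·58) ≡ 86/19. 19⁻¹ ≡ 46 (mod 97), so λ ≡ 86·46 ≡ 76.
  x = λ² - 51 - 51 = 5776 - 102 ≡ 48; y = λ·(51 - 48) - 58 ≡ 73. → (48, 73)

(48, 73)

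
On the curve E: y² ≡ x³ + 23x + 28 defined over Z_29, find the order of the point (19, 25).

5

2P: tangent at (19, 25): λ = (3·19² + 23)/(2·25) ≡ 4/21. 21⁻¹ ≡ 18 (mod 29), so λ ≡ 4·18 ≡ 14.
  x = λ² - 19 - 19 = 196 - 38 ≡ 13; y = λ·(19 - 13) - 25 ≡ 1. → (13, 1)
3P: (13, 1) + (19, 25). λ = (25 - 1)/(19 - 13) ≡ 24/6 mod 29. 6⁻¹ ≡ 5 (mod 29) since 6·5 = 30 ≡ 1, so λ ≡ 4.
  x = λ² - 13 - 19 = 16 - 32 ≡ 13; y = λ·(13 - 13) - 1 ≡ 28. → (13, 28)
4P: (13, 28) + (19, 25). λ = (25 - 28)/(19 - 13) ≡ 26/6 mod 29. 6⁻¹ ≡ 5 (mod 29) since 6·5 = 30 ≡ 1, so λ ≡ 14.
  x = λ² - 13 - 19 = 196 - 32 ≡ 19; y = λ·(13 - 19) - 28 ≡ 4. → (19, 4)
5P: (19, 4) + (19, 25): same x and y₁ ≡ -y₂, so the sum is ∞.
5P = ∞, so the order is 5.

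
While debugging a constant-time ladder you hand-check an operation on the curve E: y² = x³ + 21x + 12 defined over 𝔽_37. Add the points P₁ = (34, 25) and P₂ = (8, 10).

(34, 25) + (8, 10). λ = (10 - 25)/(8 - 34) ≡ 22/11 mod 37. 11⁻¹ ≡ 27 (mod 37), so λ ≡ 2.
  x = λ² - 34 - 8 = 4 - 42 ≡ 36; y = λ·(34 - 36) - 25 ≡ 8. → (36, 8)

(36, 8)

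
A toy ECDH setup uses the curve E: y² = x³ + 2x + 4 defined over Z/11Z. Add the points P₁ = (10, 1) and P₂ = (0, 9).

(10, 1) + (0, 9). λ = (9 - 1)/(0 - 10) ≡ 8/1 mod 11. 1⁻¹ ≡ 1 (mod 11) since 1·1 = 1 ≡ 1, so λ ≡ 8.
  x = λ² - 10 - 0 = 64 - 10 ≡ 10; y = λ·(10 - 10) - 1 ≡ 10. → (10, 10)

(10, 10)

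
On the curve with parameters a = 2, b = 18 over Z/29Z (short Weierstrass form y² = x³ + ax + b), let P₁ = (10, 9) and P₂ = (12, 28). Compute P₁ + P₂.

(3, 14)

(10, 9) + (12, 28). λ = (28 - 9)/(12 - 10) ≡ 19/2 mod 29. 2⁻¹ ≡ 15 (mod 29), so λ ≡ 24.
  x = λ² - 10 - 12 = 576 - 22 ≡ 3; y = λ·(10 - 3) - 9 ≡ 14. → (3, 14)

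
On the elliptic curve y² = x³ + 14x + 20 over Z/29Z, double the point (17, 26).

(4, 13)

tangent at (17, 26): λ = (3·17² + 14)/(2·26) ≡ 11/23. 23⁻¹ ≡ 24 (mod 29) since 23·24 = 552 ≡ 1, so λ ≡ 11·24 ≡ 3.
  x = λ² - 17 - 17 = 9 - 34 ≡ 4; y = λ·(17 - 4) - 26 ≡ 13. → (4, 13)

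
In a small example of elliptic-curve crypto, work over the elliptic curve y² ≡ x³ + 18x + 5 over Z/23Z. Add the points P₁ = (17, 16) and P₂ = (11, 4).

(22, 20)

(17, 16) + (11, 4). λ = (4 - 16)/(11 - 17) ≡ 11/17 mod 23. 17⁻¹ ≡ 19 (mod 23), so λ ≡ 2.
  x = λ² - 17 - 11 = 4 - 28 ≡ 22; y = λ·(17 - 22) - 16 ≡ 20. → (22, 20)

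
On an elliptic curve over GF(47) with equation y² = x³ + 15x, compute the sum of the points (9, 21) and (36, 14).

(6, 20)

(9, 21) + (36, 14). λ = (14 - 21)/(36 - 9) ≡ 40/27 mod 47. 27⁻¹ ≡ 7 (mod 47) since 27·7 = 189 ≡ 1, so λ ≡ 45.
  x = λ² - 9 - 36 = 2025 - 45 ≡ 6; y = λ·(9 - 6) - 21 ≡ 20. → (6, 20)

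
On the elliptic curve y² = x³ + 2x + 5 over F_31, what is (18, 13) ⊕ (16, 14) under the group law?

(5, 27)

(18, 13) + (16, 14). λ = (14 - 13)/(16 - 18) ≡ 1/29 mod 31. 29⁻¹ ≡ 15 (mod 31) since 29·15 = 435 ≡ 1, so λ ≡ 15.
  x = λ² - 18 - 16 = 225 - 34 ≡ 5; y = λ·(18 - 5) - 13 ≡ 27. → (5, 27)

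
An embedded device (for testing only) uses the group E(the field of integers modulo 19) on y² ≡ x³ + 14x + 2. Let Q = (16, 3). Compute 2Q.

(11, 9)

tangent at (16, 3): λ = (3·16² + 14)/(2·3) ≡ 3/6. 6⁻¹ ≡ 16 (mod 19), so λ ≡ 3·16 ≡ 10.
  x = λ² - 16 - 16 = 100 - 32 ≡ 11; y = λ·(16 - 11) - 3 ≡ 9. → (11, 9)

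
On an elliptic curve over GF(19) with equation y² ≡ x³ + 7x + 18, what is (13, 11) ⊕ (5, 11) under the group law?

(1, 8)

(13, 11) + (5, 11). λ = (11 - 11)/(5 - 13) ≡ 0/11 mod 19. 11⁻¹ ≡ 7 (mod 19) since 11·7 = 77 ≡ 1, so λ ≡ 0.
  x = λ² - 13 - 5 = 0 - 18 ≡ 1; y = λ·(13 - 1) - 11 ≡ 8. → (1, 8)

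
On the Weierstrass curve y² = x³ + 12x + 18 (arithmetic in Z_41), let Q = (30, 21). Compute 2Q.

tangent at (30, 21): λ = (3·30² + 12)/(2·21) ≡ 6/1. 1⁻¹ ≡ 1 (mod 41) since 1·1 = 1 ≡ 1, so λ ≡ 6·1 ≡ 6.
  x = λ² - 30 - 30 = 36 - 60 ≡ 17; y = λ·(30 - 17) - 21 ≡ 16. → (17, 16)

(17, 16)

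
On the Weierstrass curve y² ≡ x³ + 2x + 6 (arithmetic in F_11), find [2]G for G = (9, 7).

tangent at (9, 7): λ = (3·9² + 2)/(2·7) ≡ 3/3. 3⁻¹ ≡ 4 (mod 11), so λ ≡ 3·4 ≡ 1.
  x = λ² - 9 - 9 = 1 - 18 ≡ 5; y = λ·(9 - 5) - 7 ≡ 8. → (5, 8)

(5, 8)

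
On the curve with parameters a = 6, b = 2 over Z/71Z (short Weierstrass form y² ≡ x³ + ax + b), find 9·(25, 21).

(46, 42)

Write P = (25, 21).
Repeated addition: build up to 9P.
2P: tangent at (25, 21): λ = (3·25² + 6)/(2·21) ≡ 35/42. 42⁻¹ ≡ 22 (mod 71), so λ ≡ 35·22 ≡ 60.
  x = λ² - 25 - 25 = 3600 - 50 ≡ 0; y = λ·(25 - 0) - 21 ≡ 59. → (0, 59)
3P: (0, 59) + (25, 21). λ = (21 - 59)/(25 - 0) ≡ 33/25 mod 71. 25⁻¹ ≡ 54 (mod 71), so λ ≡ 7.
  x = λ² - 0 - 25 = 49 - 25 ≡ 24; y = λ·(0 - 24) - 59 ≡ 57. → (24, 57)
4P: (24, 57) + (25, 21). λ = (21 - 57)/(25 - 24) ≡ 35/1 mod 71. 1⁻¹ ≡ 1 (mod 71), so λ ≡ 35.
  x = λ² - 24 - 25 = 1225 - 49 ≡ 40; y = λ·(24 - 40) - 57 ≡ 22. → (40, 22)
5P: (40, 22) + (25, 21). λ = (21 - 22)/(25 - 40) ≡ 70/56 mod 71. 56⁻¹ ≡ 52 (mod 71), so λ ≡ 19.
  x = λ² - 40 - 25 = 361 - 65 ≡ 12; y = λ·(40 - 12) - 22 ≡ 13. → (12, 13)
6P: (12, 13) + (25, 21). λ = (21 - 13)/(25 - 12) ≡ 8/13 mod 71. 13⁻¹ ≡ 11 (mod 71) since 13·11 = 143 ≡ 1, so λ ≡ 17.
  x = λ² - 12 - 25 = 289 - 37 ≡ 39; y = λ·(12 - 39) - 13 ≡ 25. → (39, 25)
7P: (39, 25) + (25, 21). λ = (21 - 25)/(25 - 39) ≡ 67/57 mod 71. 57⁻¹ ≡ 5 (mod 71) since 57·5 = 285 ≡ 1, so λ ≡ 51.
  x = λ² - 39 - 25 = 2601 - 64 ≡ 52; y = λ·(39 - 52) - 25 ≡ 22. → (52, 22)
8P: (52, 22) + (25, 21). λ = (21 - 22)/(25 - 52) ≡ 70/44 mod 71. 44⁻¹ ≡ 21 (mod 71) since 44·21 = 924 ≡ 1, so λ ≡ 50.
  x = λ² - 52 - 25 = 2500 - 77 ≡ 9; y = λ·(52 - 9) - 22 ≡ 69. → (9, 69)
9P: (9, 69) + (25, 21). λ = (21 - 69)/(25 - 9) ≡ 23/16 mod 71. 16⁻¹ ≡ 40 (mod 71) since 16·40 = 640 ≡ 1, so λ ≡ 68.
  x = λ² - 9 - 25 = 4624 - 34 ≡ 46; y = λ·(9 - 46) - 69 ≡ 42. → (46, 42)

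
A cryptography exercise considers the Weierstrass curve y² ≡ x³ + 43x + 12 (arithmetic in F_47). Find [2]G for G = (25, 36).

(33, 12)

tangent at (25, 36): λ = (3·25² + 43)/(2·36) ≡ 38/25. 25⁻¹ ≡ 32 (mod 47) since 25·32 = 800 ≡ 1, so λ ≡ 38·32 ≡ 41.
  x = λ² - 25 - 25 = 1681 - 50 ≡ 33; y = λ·(25 - 33) - 36 ≡ 12. → (33, 12)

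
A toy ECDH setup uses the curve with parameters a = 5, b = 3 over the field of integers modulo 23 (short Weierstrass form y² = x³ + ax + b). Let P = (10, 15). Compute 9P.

(0, 16)

Double-and-add on 9 = (1001)₂. Start with P = (10, 15) for the leading 1-bit.
double: tangent at (10, 15): λ = (3·10² + 5)/(2·15) ≡ 6/7. 7⁻¹ ≡ 10 (mod 23), so λ ≡ 6·10 ≡ 14.
  x = λ² - 10 - 10 = 196 - 20 ≡ 15; y = λ·(10 - 15) - 15 ≡ 7. → (15, 7)
double: tangent at (15, 7): λ = (3·15² + 5)/(2·7) ≡ 13/14. 14⁻¹ ≡ 5 (mod 23), so λ ≡ 13·5 ≡ 19.
  x = λ² - 15 - 15 = 361 - 30 ≡ 9; y = λ·(15 - 9) - 7 ≡ 15. → (9, 15)
double: tangent at (9, 15): λ = (3·9² + 5)/(2·15) ≡ 18/7. 7⁻¹ ≡ 10 (mod 23), so λ ≡ 18·10 ≡ 19.
  x = λ² - 9 - 9 = 361 - 18 ≡ 21; y = λ·(9 - 21) - 15 ≡ 10. → (21, 10)
add P: (21, 10) + (10, 15). λ = (15 - 10)/(10 - 21) ≡ 5/12 mod 23. 12⁻¹ ≡ 2 (mod 23), so λ ≡ 10.
  x = λ² - 21 - 10 = 100 - 31 ≡ 0; y = λ·(21 - 0) - 10 ≡ 16. → (0, 16)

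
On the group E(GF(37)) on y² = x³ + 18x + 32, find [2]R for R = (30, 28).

(23, 25)

tangent at (30, 28): λ = (3·30² + 18)/(2·28) ≡ 17/19. 19⁻¹ ≡ 2 (mod 37) since 19·2 = 38 ≡ 1, so λ ≡ 17·2 ≡ 34.
  x = λ² - 30 - 30 = 1156 - 60 ≡ 23; y = λ·(30 - 23) - 28 ≡ 25. → (23, 25)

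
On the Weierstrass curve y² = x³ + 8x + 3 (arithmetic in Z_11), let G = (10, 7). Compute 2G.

tangent at (10, 7): λ = (3·10² + 8)/(2·7) ≡ 0/3. 3⁻¹ ≡ 4 (mod 11) since 3·4 = 12 ≡ 1, so λ ≡ 0·4 ≡ 0.
  x = λ² - 10 - 10 = 0 - 20 ≡ 2; y = λ·(10 - 2) - 7 ≡ 4. → (2, 4)

(2, 4)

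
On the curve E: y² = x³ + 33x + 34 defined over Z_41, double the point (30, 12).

(38, 20)

tangent at (30, 12): λ = (3·30² + 33)/(2·12) ≡ 27/24. 24⁻¹ ≡ 12 (mod 41), so λ ≡ 27·12 ≡ 37.
  x = λ² - 30 - 30 = 1369 - 60 ≡ 38; y = λ·(30 - 38) - 12 ≡ 20. → (38, 20)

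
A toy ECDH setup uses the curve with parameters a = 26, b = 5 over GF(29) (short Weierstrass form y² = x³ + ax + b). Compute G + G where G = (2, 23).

tangent at (2, 23): λ = (3·2² + 26)/(2·23) ≡ 9/17. 17⁻¹ ≡ 12 (mod 29), so λ ≡ 9·12 ≡ 21.
  x = λ² - 2 - 2 = 441 - 4 ≡ 2; y = λ·(2 - 2) - 23 ≡ 6. → (2, 6)

(2, 6)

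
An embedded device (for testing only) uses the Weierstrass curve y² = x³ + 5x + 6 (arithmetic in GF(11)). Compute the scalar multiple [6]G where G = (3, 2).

O

Double-and-add on 6 = (110)₂. Start with G = (3, 2) for the leading 1-bit.
double: tangent at (3, 2): λ = (3·3² + 5)/(2·2) ≡ 10/4. 4⁻¹ ≡ 3 (mod 11) since 4·3 = 12 ≡ 1, so λ ≡ 10·3 ≡ 8.
  x = λ² - 3 - 3 = 64 - 6 ≡ 3; y = λ·(3 - 3) - 2 ≡ 9. → (3, 9)
add G: (3, 9) + (3, 2): same x and y₁ ≡ -y₂, so the sum is the point at infinity.
double: the point at infinity + the point at infinity = the point at infinity (identity).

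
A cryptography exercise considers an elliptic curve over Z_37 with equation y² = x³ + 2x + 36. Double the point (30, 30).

tangent at (30, 30): λ = (3·30² + 2)/(2·30) ≡ 1/23. 23⁻¹ ≡ 29 (mod 37), so λ ≡ 1·29 ≡ 29.
  x = λ² - 30 - 30 = 841 - 60 ≡ 4; y = λ·(30 - 4) - 30 ≡ 21. → (4, 21)

(4, 21)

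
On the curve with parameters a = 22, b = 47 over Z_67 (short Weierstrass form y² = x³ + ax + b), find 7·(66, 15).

(63, 37)

Write P = (66, 15).
Repeated addition: build up to 7P.
2P: tangent at (66, 15): λ = (3·66² + 22)/(2·15) ≡ 25/30. 30⁻¹ ≡ 38 (mod 67) since 30·38 = 1140 ≡ 1, so λ ≡ 25·38 ≡ 12.
  x = λ² - 66 - 66 = 144 - 132 ≡ 12; y = λ·(66 - 12) - 15 ≡ 30. → (12, 30)
3P: (12, 30) + (66, 15). λ = (15 - 30)/(66 - 12) ≡ 52/54 mod 67. 54⁻¹ ≡ 36 (mod 67), so λ ≡ 63.
  x = λ² - 12 - 66 = 3969 - 78 ≡ 5; y = λ·(12 - 5) - 30 ≡ 9. → (5, 9)
4P: (5, 9) + (66, 15). λ = (15 - 9)/(66 - 5) ≡ 6/61 mod 67. 61⁻¹ ≡ 11 (mod 67), so λ ≡ 66.
  x = λ² - 5 - 66 = 4356 - 71 ≡ 64; y = λ·(5 - 64) - 9 ≡ 50. → (64, 50)
5P: (64, 50) + (66, 15). λ = (15 - 50)/(66 - 64) ≡ 32/2 mod 67. 2⁻¹ ≡ 34 (mod 67), so λ ≡ 16.
  x = λ² - 64 - 66 = 256 - 130 ≡ 59; y = λ·(64 - 59) - 50 ≡ 30. → (59, 30)
6P: (59, 30) + (66, 15). λ = (15 - 30)/(66 - 59) ≡ 52/7 mod 67. 7⁻¹ ≡ 48 (mod 67), so λ ≡ 17.
  x = λ² - 59 - 66 = 289 - 125 ≡ 30; y = λ·(59 - 30) - 30 ≡ 61. → (30, 61)
7P: (30, 61) + (66, 15). λ = (15 - 61)/(66 - 30) ≡ 21/36 mod 67. 36⁻¹ ≡ 54 (mod 67), so λ ≡ 62.
  x = λ² - 30 - 66 = 3844 - 96 ≡ 63; y = λ·(30 - 63) - 61 ≡ 37. → (63, 37)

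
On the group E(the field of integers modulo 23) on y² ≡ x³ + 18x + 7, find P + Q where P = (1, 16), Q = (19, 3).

(1, 16) + (19, 3). λ = (3 - 16)/(19 - 1) ≡ 10/18 mod 23. 18⁻¹ ≡ 9 (mod 23), so λ ≡ 21.
  x = λ² - 1 - 19 = 441 - 20 ≡ 7; y = λ·(1 - 7) - 16 ≡ 19. → (7, 19)

(7, 19)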